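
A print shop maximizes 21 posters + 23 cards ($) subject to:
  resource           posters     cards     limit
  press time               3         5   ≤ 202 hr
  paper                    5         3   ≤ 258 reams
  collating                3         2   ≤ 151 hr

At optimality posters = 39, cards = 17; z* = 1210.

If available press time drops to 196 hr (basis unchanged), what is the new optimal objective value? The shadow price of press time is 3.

Δb = -6, so new z* = 1210 + (3)·(-6) = 1210 − 18 = 1192.

1192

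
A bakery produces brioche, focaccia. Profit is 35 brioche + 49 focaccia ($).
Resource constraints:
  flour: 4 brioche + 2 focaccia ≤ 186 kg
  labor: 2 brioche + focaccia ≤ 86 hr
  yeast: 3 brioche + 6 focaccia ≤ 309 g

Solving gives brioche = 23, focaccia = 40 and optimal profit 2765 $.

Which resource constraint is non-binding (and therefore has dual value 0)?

flour

flour: 172/186 (slack 14)
labor: 86/86 (binding)
yeast: 309/309 (binding)
By complementary slackness, a constraint with positive slack has shadow price 0 → flour.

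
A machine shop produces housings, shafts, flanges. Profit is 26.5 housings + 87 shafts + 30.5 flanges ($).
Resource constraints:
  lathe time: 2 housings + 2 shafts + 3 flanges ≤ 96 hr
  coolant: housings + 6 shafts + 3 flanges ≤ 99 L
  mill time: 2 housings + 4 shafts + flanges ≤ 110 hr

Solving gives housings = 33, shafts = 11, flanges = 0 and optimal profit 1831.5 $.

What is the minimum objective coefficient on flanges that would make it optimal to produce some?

34.5

At the optimum: lathe time uses 88 of 96 (slack = 8); coolant uses 99 of 99 (binding); mill time uses 110 of 110 (binding).
Slack constraints have shadow price 0 (complementary slackness).
The binding rows give the dual system: 1·y_coolant + 2·y_mill time = 26.5 and 6·y_coolant + 4·y_mill time = 87.
This yields shadow prices y_coolant = 8.5, y_mill time = 9.
flanges enters the basis when its profit ≥ yᵀa₃ = 8.5·3 + 9·1 = 34.5.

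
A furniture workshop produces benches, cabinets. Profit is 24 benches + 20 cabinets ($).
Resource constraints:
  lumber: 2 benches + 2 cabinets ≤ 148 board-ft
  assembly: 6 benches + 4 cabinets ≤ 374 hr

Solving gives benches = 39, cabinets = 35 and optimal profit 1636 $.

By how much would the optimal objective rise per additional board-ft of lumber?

At the optimum: lumber uses 148 of 148 (binding); assembly uses 374 of 374 (binding).
From A_Bᵀ y = c: 2·y_lumber + 6·y_assembly = 24; 2·y_lumber + 4·y_assembly = 20.
→ y_lumber = 6 and y_assembly = 2.
Shadow price of lumber = 6.

6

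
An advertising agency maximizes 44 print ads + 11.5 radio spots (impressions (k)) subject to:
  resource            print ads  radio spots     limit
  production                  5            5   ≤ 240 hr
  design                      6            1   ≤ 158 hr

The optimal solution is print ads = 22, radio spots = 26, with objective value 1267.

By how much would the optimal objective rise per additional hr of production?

1

Both production and design are binding at x*.
The binding rows give the dual system: 5·y_production + 6·y_design = 44 and 5·y_production + 1·y_design = 11.5.
→ y_production = 1 and y_design = 6.5.
Shadow price of production = 1.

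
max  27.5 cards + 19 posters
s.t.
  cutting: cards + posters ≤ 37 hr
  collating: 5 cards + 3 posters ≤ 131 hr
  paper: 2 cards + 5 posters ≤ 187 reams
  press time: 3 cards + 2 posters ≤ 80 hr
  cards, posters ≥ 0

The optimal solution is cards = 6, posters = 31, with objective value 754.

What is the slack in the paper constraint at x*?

20

paper used = 2·6 + 5·31 = 167; slack = 187 − 167 = 20.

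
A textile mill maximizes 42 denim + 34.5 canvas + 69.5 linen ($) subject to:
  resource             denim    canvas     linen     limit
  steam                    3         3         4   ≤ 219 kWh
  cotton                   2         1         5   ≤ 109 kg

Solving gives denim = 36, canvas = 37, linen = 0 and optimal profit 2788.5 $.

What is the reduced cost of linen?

At the optimum: steam uses 219 of 219 (binding); cotton uses 109 of 109 (binding).
The binding rows give the dual system: 3·y_steam + 2·y_cotton = 42 and 3·y_steam + 1·y_cotton = 34.5.
→ y_steam = 9 and y_cotton = 7.5.
Reduced cost of linen: c₃ − yᵀa₃ = 69.5 − (9·4 + 7.5·5) = 69.5 − 73.5 = -4.

-4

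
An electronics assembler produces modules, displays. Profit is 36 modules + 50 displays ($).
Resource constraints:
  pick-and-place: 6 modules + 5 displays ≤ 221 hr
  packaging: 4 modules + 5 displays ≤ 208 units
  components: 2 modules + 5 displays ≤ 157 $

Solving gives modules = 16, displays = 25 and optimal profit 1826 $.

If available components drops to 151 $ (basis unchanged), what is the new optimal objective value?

1790

At the optimum: pick-and-place uses 221 of 221 (binding); packaging uses 189 of 208 (slack = 19); components uses 157 of 157 (binding).
Slack constraints have shadow price 0 (complementary slackness).
The binding rows give the dual system: 6·y_pick-and-place + 2·y_components = 36 and 5·y_pick-and-place + 5·y_components = 50.
→ y_pick-and-place = 4 and y_components = 6.
Δz = y_components·Δb = 6 × (-6) = -36, so new z* = 1826 − 36 = 1790.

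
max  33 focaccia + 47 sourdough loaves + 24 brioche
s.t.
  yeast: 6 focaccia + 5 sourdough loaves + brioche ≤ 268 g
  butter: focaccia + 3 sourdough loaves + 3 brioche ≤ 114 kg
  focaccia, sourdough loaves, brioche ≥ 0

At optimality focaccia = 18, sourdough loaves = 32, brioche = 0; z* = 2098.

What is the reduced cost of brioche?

At the optimum: yeast uses 268 of 268 (binding); butter uses 114 of 114 (binding).
Dual feasibility on the basic columns requires 6·y_yeast + 1·y_butter = 33, 5·y_yeast + 3·y_butter = 47.
→ y_yeast = 4 and y_butter = 9.
Reduced cost of brioche: c₃ − yᵀa₃ = 24 − (4·1 + 9·3) = 24 − 31 = -7.

-7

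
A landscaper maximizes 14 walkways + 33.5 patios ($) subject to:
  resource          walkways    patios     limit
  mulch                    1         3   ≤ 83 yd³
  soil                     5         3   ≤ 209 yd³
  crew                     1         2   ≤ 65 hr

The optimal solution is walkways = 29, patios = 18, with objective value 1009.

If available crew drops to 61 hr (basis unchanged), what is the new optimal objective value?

975

Binding: mulch and crew. Non-binding: soil (10 unused).
By complementary slackness, y = 0 for the non-binding constraint.
From A_Bᵀ y = c: 1·y_mulch + 1·y_crew = 14; 3·y_mulch + 2·y_crew = 33.5.
→ y_mulch = 5.5 and y_crew = 8.5.
Δz = y_crew·Δb = 8.5 × (-4) = -34, so new z* = 1009 − 34 = 975.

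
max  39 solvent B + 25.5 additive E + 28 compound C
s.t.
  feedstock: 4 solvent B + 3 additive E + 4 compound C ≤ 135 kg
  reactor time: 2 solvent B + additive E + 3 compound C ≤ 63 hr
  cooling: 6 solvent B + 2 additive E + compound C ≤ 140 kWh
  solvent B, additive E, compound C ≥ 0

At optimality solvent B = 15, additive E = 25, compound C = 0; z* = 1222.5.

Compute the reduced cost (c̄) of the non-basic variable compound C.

-3.5

Binding: feedstock and cooling. Non-binding: reactor time (8 unused).
Since reactor time is not tight, its dual is 0.
Dual feasibility on the basic columns requires 4·y_feedstock + 6·y_cooling = 39, 3·y_feedstock + 2·y_cooling = 25.5.
Solving: y_feedstock = 7.5, y_cooling = 1.5.
Reduced cost of compound C: c₃ − yᵀa₃ = 28 − (7.5·4 + 1.5·1) = 28 − 31.5 = -3.5.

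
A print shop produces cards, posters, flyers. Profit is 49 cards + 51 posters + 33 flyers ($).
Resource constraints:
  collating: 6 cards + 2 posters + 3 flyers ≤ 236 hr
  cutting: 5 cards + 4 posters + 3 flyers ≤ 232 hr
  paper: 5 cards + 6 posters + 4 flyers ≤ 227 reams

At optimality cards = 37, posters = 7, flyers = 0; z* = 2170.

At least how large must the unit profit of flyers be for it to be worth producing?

Binding: collating and paper. Non-binding: cutting (19 unused).
By complementary slackness, y = 0 for the non-binding constraint.
From A_Bᵀ y = c: 6·y_collating + 5·y_paper = 49; 2·y_collating + 6·y_paper = 51.
→ y_collating = 1.5 and y_paper = 8.
flyers enters the basis when its profit ≥ yᵀa₃ = 1.5·3 + 8·4 = 36.5.

36.5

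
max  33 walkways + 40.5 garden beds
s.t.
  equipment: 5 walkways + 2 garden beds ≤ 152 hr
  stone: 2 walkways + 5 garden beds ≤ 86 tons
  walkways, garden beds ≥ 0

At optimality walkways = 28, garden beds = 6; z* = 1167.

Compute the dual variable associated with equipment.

4

Check each constraint at x*: equipment 152/152 (tight); stone 86/86 (tight).
The binding rows give the dual system: 5·y_equipment + 2·y_stone = 33 and 2·y_equipment + 5·y_stone = 40.5.
This yields shadow prices y_equipment = 4, y_stone = 6.5.
Shadow price of equipment = 4.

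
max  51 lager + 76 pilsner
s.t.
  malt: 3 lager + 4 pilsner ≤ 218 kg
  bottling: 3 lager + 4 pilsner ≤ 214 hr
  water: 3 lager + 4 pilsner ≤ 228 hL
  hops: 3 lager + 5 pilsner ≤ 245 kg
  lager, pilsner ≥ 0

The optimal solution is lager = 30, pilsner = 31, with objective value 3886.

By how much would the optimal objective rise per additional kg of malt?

Binding: bottling and hops. Non-binding: malt (4 unused), water (14 unused).
Slack constraints have shadow price 0 (complementary slackness).
The binding rows give the dual system: 3·y_bottling + 3·y_hops = 51 and 4·y_bottling + 5·y_hops = 76.
Solving: y_bottling = 9, y_hops = 8.
Shadow price of malt = 0.

0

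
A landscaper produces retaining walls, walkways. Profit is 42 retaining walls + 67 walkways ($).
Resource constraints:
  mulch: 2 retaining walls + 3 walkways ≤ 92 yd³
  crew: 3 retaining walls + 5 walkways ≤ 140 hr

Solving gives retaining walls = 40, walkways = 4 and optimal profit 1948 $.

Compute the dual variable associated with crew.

8

Both mulch and crew are binding at x*.
The binding rows give the dual system: 2·y_mulch + 3·y_crew = 42 and 3·y_mulch + 5·y_crew = 67.
This yields shadow prices y_mulch = 9, y_crew = 8.
Shadow price of crew = 8.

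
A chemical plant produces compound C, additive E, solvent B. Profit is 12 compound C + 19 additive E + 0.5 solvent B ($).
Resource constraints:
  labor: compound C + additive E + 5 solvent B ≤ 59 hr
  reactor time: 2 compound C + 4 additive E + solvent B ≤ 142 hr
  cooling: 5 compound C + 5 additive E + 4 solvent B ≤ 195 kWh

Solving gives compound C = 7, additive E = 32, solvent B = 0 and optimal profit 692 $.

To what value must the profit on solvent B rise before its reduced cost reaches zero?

7.5

At the optimum: labor uses 39 of 59 (slack = 20); reactor time uses 142 of 142 (binding); cooling uses 195 of 195 (binding).
Since labor is not tight, its dual is 0.
From A_Bᵀ y = c: 2·y_reactor time + 5·y_cooling = 12; 4·y_reactor time + 5·y_cooling = 19.
Solving: y_reactor time = 3.5, y_cooling = 1.
solvent B enters the basis when its profit ≥ yᵀa₃ = 3.5·1 + 1·4 = 7.5.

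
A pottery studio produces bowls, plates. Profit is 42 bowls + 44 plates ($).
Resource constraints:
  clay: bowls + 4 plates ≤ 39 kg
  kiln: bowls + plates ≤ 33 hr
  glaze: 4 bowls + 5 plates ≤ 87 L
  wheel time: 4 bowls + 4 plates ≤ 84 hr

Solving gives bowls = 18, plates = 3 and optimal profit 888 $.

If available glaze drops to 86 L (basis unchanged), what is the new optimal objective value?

886

At the optimum: clay uses 30 of 39 (slack = 9); kiln uses 21 of 33 (slack = 12); glaze uses 87 of 87 (binding); wheel time uses 84 of 84 (binding).
By complementary slackness, y = 0 for the non-binding constraints.
From A_Bᵀ y = c: 4·y_glaze + 4·y_wheel time = 42; 5·y_glaze + 4·y_wheel time = 44.
→ y_glaze = 2 and y_wheel time = 8.5.
Δz = y_glaze·Δb = 2 × (-1) = -2, so new z* = 888 − 2 = 886.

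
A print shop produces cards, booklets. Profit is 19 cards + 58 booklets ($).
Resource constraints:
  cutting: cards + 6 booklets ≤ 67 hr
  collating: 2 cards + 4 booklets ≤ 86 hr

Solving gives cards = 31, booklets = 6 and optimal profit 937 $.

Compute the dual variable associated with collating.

At the optimum: cutting uses 67 of 67 (binding); collating uses 86 of 86 (binding).
The binding rows give the dual system: 1·y_cutting + 2·y_collating = 19 and 6·y_cutting + 4·y_collating = 58.
This yields shadow prices y_cutting = 5, y_collating = 7.
Shadow price of collating = 7.

7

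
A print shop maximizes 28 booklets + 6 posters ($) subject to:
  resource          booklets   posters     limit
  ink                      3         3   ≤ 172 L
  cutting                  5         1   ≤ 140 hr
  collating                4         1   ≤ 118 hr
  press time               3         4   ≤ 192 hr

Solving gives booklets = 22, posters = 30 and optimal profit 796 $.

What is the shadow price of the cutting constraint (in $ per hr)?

4

Check each constraint at x*: ink 156/172 (slack 16); cutting 140/140 (tight); collating 118/118 (tight); press time 186/192 (slack 6).
Slack constraints have shadow price 0 (complementary slackness).
The binding rows give the dual system: 5·y_cutting + 4·y_collating = 28 and 1·y_cutting + 1·y_collating = 6.
This yields shadow prices y_cutting = 4, y_collating = 2.
Shadow price of cutting = 4.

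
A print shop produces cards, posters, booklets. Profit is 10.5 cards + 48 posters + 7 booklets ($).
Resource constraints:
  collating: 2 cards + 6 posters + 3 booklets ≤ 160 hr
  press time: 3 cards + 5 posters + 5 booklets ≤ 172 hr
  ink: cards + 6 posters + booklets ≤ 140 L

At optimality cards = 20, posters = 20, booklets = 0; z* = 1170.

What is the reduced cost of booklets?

-6

Check each constraint at x*: collating 160/160 (tight); press time 160/172 (slack 12); ink 140/140 (tight).
By complementary slackness, y = 0 for the non-binding constraint.
Dual feasibility on the basic columns requires 2·y_collating + 1·y_ink = 10.5, 6·y_collating + 6·y_ink = 48.
Solving: y_collating = 2.5, y_ink = 5.5.
Reduced cost of booklets: c₃ − yᵀa₃ = 7 − (2.5·3 + 5.5·1) = 7 − 13 = -6.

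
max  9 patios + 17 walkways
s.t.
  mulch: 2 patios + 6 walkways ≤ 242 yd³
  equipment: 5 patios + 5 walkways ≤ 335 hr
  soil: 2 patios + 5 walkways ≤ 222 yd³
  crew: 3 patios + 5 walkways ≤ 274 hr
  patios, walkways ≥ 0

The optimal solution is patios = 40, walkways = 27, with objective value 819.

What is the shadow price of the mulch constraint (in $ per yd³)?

2

Check each constraint at x*: mulch 242/242 (tight); equipment 335/335 (tight); soil 215/222 (slack 7); crew 255/274 (slack 19).
By complementary slackness, y = 0 for the non-binding constraints.
Dual feasibility on the basic columns requires 2·y_mulch + 5·y_equipment = 9, 6·y_mulch + 5·y_equipment = 17.
This yields shadow prices y_mulch = 2, y_equipment = 1.
Shadow price of mulch = 2.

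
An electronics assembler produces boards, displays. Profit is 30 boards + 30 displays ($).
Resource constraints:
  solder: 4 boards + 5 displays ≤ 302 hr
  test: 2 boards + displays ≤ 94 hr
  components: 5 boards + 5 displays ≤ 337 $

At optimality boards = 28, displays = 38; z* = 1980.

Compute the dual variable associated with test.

Binding: solder and test. Non-binding: components (7 unused).
Since components is not tight, its dual is 0.
From A_Bᵀ y = c: 4·y_solder + 2·y_test = 30; 5·y_solder + 1·y_test = 30.
→ y_solder = 5 and y_test = 5.
Shadow price of test = 5.

5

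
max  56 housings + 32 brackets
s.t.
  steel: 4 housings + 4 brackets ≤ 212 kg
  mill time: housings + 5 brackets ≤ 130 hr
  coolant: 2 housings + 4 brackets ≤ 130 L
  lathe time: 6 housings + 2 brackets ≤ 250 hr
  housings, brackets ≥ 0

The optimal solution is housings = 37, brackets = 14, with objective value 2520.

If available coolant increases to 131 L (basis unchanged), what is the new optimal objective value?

2524

Check each constraint at x*: steel 204/212 (slack 8); mill time 107/130 (slack 23); coolant 130/130 (tight); lathe time 250/250 (tight).
Since steel, mill time are not tight, their duals are 0.
From A_Bᵀ y = c: 2·y_coolant + 6·y_lathe time = 56; 4·y_coolant + 2·y_lathe time = 32.
This yields shadow prices y_coolant = 4, y_lathe time = 8.
Δz = y_coolant·Δb = 4 × (1) = 4, so new z* = 2520 + 4 = 2524.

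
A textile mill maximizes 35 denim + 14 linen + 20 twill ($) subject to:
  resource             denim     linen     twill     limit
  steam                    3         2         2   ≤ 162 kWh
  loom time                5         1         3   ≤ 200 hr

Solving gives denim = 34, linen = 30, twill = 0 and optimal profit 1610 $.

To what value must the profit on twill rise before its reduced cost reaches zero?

22

Check each constraint at x*: steam 162/162 (tight); loom time 200/200 (tight).
From A_Bᵀ y = c: 3·y_steam + 5·y_loom time = 35; 2·y_steam + 1·y_loom time = 14.
This yields shadow prices y_steam = 5, y_loom time = 4.
twill enters the basis when its profit ≥ yᵀa₃ = 5·2 + 4·3 = 22.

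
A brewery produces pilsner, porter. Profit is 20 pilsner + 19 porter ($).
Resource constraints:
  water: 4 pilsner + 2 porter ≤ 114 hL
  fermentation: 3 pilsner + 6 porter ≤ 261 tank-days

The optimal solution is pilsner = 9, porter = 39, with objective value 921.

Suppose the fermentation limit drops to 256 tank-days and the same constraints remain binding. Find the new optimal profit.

Both water and fermentation are binding at x*.
Dual feasibility on the basic columns requires 4·y_water + 3·y_fermentation = 20, 2·y_water + 6·y_fermentation = 19.
Solving: y_water = 3.5, y_fermentation = 2.
Δz = y_fermentation·Δb = 2 × (-5) = -10, so new z* = 921 − 10 = 911.

911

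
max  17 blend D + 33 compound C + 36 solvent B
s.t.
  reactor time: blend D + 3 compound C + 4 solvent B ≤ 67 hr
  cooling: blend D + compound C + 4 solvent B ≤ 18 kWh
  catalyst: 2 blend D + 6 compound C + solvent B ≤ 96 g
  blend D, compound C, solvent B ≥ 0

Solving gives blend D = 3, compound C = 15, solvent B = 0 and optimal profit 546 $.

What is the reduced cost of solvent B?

-4

At the optimum: reactor time uses 48 of 67 (slack = 19); cooling uses 18 of 18 (binding); catalyst uses 96 of 96 (binding).
By complementary slackness, y = 0 for the non-binding constraint.
The binding rows give the dual system: 1·y_cooling + 2·y_catalyst = 17 and 1·y_cooling + 6·y_catalyst = 33.
Solving: y_cooling = 9, y_catalyst = 4.
Reduced cost of solvent B: c₃ − yᵀa₃ = 36 − (9·4 + 4·1) = 36 − 40 = -4.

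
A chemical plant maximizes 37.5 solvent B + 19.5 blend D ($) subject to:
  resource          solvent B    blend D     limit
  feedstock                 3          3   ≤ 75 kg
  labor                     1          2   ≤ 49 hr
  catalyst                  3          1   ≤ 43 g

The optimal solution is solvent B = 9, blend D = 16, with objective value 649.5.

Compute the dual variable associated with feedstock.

Binding: feedstock and catalyst. Non-binding: labor (8 unused).
Slack constraints have shadow price 0 (complementary slackness).
From A_Bᵀ y = c: 3·y_feedstock + 3·y_catalyst = 37.5; 3·y_feedstock + 1·y_catalyst = 19.5.
This yields shadow prices y_feedstock = 3.5, y_catalyst = 9.
Shadow price of feedstock = 3.5.

3.5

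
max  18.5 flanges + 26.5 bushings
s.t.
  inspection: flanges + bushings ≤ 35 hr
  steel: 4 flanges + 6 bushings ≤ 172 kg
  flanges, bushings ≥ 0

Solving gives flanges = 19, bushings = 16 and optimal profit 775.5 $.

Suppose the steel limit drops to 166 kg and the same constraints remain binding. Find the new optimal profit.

751.5

At the optimum: inspection uses 35 of 35 (binding); steel uses 172 of 172 (binding).
From A_Bᵀ y = c: 1·y_inspection + 4·y_steel = 18.5; 1·y_inspection + 6·y_steel = 26.5.
This yields shadow prices y_inspection = 2.5, y_steel = 4.
Δz = y_steel·Δb = 4 × (-6) = -24, so new z* = 775.5 − 24 = 751.5.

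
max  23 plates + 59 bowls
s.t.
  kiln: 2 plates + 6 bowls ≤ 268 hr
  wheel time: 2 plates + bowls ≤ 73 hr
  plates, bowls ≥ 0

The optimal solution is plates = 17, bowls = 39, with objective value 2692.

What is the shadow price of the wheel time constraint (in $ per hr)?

2

At the optimum: kiln uses 268 of 268 (binding); wheel time uses 73 of 73 (binding).
The binding rows give the dual system: 2·y_kiln + 2·y_wheel time = 23 and 6·y_kiln + 1·y_wheel time = 59.
Solving: y_kiln = 9.5, y_wheel time = 2.
Shadow price of wheel time = 2.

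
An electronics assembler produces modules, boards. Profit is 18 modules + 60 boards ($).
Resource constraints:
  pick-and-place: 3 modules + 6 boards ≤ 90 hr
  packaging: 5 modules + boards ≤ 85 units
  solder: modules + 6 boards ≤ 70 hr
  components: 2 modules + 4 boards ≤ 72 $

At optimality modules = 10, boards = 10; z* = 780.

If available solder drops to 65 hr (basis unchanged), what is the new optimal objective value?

Check each constraint at x*: pick-and-place 90/90 (tight); packaging 60/85 (slack 25); solder 70/70 (tight); components 60/72 (slack 12).
Slack constraints have shadow price 0 (complementary slackness).
Dual feasibility on the basic columns requires 3·y_pick-and-place + 1·y_solder = 18, 6·y_pick-and-place + 6·y_solder = 60.
→ y_pick-and-place = 4 and y_solder = 6.
Δz = y_solder·Δb = 6 × (-5) = -30, so new z* = 780 − 30 = 750.

750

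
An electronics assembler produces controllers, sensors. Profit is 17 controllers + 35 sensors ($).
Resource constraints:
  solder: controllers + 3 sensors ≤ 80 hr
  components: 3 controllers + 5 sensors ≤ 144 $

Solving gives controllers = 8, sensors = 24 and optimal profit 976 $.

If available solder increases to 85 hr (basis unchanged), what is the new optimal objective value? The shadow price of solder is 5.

1001

Δb = 5, so new z* = 976 + (5)·(5) = 976 + 25 = 1001.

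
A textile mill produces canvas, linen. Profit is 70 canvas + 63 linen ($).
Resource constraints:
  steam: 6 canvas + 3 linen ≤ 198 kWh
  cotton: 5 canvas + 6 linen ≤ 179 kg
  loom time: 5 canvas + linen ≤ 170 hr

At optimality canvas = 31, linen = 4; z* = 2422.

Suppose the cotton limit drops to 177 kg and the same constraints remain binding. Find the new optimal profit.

2406

Check each constraint at x*: steam 198/198 (tight); cotton 179/179 (tight); loom time 159/170 (slack 11).
Since loom time is not tight, its dual is 0.
From A_Bᵀ y = c: 6·y_steam + 5·y_cotton = 70; 3·y_steam + 6·y_cotton = 63.
→ y_steam = 5 and y_cotton = 8.
Δz = y_cotton·Δb = 8 × (-2) = -16, so new z* = 2422 − 16 = 2406.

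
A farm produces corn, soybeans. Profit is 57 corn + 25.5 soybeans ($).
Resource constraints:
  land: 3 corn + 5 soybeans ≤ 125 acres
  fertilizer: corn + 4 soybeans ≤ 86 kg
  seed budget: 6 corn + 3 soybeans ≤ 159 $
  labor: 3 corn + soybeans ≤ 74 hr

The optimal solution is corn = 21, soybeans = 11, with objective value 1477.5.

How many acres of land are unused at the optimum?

7

land used = 3·21 + 5·11 = 118; slack = 125 − 118 = 7.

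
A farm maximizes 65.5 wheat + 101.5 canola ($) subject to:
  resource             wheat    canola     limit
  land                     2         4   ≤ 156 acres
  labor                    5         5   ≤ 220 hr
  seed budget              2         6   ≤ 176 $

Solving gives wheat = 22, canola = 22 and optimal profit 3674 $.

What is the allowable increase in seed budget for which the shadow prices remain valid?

48

Binding constraints: labor, seed budget. The basis is B = [[5,5],[2,6]] with det 20.
Per unit increase in seed budget, x* moves by d = (-0.25, 0.25).
The basis stays optimal until land becomes binding; allowable increase = 48 $.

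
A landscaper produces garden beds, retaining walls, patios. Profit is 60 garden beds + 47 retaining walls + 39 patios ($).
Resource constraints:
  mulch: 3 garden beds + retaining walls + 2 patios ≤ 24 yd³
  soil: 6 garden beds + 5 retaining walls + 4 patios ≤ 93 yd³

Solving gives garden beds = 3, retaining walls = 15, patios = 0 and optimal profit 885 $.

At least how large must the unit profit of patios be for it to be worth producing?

40

At the optimum: mulch uses 24 of 24 (binding); soil uses 93 of 93 (binding).
Dual feasibility on the basic columns requires 3·y_mulch + 6·y_soil = 60, 1·y_mulch + 5·y_soil = 47.
→ y_mulch = 2 and y_soil = 9.
patios enters the basis when its profit ≥ yᵀa₃ = 2·2 + 9·4 = 40.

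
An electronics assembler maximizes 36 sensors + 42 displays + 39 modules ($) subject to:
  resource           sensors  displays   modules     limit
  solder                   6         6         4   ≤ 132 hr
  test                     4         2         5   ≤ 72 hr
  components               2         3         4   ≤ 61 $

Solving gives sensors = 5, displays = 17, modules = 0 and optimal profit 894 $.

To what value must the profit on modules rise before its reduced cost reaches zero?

Binding: solder and components. Non-binding: test (18 unused).
Slack constraints have shadow price 0 (complementary slackness).
From A_Bᵀ y = c: 6·y_solder + 2·y_components = 36; 6·y_solder + 3·y_components = 42.
→ y_solder = 4 and y_components = 6.
modules enters the basis when its profit ≥ yᵀa₃ = 4·4 + 6·4 = 40.

40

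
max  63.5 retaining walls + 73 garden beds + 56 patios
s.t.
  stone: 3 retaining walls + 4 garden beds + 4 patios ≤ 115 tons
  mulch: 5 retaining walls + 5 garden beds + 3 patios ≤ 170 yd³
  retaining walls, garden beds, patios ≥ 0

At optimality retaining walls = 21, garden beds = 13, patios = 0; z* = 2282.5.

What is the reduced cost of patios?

-3

Check each constraint at x*: stone 115/115 (tight); mulch 170/170 (tight).
Dual feasibility on the basic columns requires 3·y_stone + 5·y_mulch = 63.5, 4·y_stone + 5·y_mulch = 73.
This yields shadow prices y_stone = 9.5, y_mulch = 7.
Reduced cost of patios: c₃ − yᵀa₃ = 56 − (9.5·4 + 7·3) = 56 − 59 = -3.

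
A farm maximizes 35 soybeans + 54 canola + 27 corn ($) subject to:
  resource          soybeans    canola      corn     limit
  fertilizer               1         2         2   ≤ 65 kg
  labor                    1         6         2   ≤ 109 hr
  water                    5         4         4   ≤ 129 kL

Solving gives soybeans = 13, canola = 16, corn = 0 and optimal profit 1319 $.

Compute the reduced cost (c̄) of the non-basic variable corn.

Binding: labor and water. Non-binding: fertilizer (20 unused).
Since fertilizer is not tight, its dual is 0.
Dual feasibility on the basic columns requires 1·y_labor + 5·y_water = 35, 6·y_labor + 4·y_water = 54.
Solving: y_labor = 5, y_water = 6.
Reduced cost of corn: c₃ − yᵀa₃ = 27 − (5·2 + 6·4) = 27 − 34 = -7.

-7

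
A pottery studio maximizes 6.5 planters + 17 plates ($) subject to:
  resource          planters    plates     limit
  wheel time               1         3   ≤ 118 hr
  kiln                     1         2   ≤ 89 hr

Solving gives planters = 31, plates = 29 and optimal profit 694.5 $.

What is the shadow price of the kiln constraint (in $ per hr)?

Check each constraint at x*: wheel time 118/118 (tight); kiln 89/89 (tight).
The binding rows give the dual system: 1·y_wheel time + 1·y_kiln = 6.5 and 3·y_wheel time + 2·y_kiln = 17.
This yields shadow prices y_wheel time = 4, y_kiln = 2.5.
Shadow price of kiln = 2.5.

2.5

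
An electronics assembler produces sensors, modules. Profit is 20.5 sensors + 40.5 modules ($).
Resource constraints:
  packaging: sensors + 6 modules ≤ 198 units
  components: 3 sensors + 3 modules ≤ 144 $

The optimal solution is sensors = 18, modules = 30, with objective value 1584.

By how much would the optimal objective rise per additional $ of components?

5.5

Both packaging and components are binding at x*.
Dual feasibility on the basic columns requires 1·y_packaging + 3·y_components = 20.5, 6·y_packaging + 3·y_components = 40.5.
→ y_packaging = 4 and y_components = 5.5.
Shadow price of components = 5.5.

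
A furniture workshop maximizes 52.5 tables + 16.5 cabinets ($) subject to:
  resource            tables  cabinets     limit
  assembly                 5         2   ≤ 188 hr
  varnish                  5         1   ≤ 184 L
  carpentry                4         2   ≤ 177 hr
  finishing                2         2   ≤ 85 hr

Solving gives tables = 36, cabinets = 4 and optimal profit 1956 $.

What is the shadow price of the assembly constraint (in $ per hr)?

At the optimum: assembly uses 188 of 188 (binding); varnish uses 184 of 184 (binding); carpentry uses 152 of 177 (slack = 25); finishing uses 80 of 85 (slack = 5).
Slack constraints have shadow price 0 (complementary slackness).
From A_Bᵀ y = c: 5·y_assembly + 5·y_varnish = 52.5; 2·y_assembly + 1·y_varnish = 16.5.
This yields shadow prices y_assembly = 6, y_varnish = 4.5.
Shadow price of assembly = 6.

6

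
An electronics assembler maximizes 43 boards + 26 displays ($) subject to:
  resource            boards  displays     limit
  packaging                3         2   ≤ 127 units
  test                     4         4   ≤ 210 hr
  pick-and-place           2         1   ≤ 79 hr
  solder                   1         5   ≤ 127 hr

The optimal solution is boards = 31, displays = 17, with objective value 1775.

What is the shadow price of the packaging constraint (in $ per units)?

Binding: packaging and pick-and-place. Non-binding: test (18 unused), solder (11 unused).
By complementary slackness, y = 0 for the non-binding constraints.
The binding rows give the dual system: 3·y_packaging + 2·y_pick-and-place = 43 and 2·y_packaging + 1·y_pick-and-place = 26.
This yields shadow prices y_packaging = 9, y_pick-and-place = 8.
Shadow price of packaging = 9.

9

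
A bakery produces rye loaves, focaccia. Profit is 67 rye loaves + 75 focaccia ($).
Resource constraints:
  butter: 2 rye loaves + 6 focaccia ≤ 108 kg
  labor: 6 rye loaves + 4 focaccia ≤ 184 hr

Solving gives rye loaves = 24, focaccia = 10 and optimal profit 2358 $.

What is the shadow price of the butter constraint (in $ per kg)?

Both butter and labor are binding at x*.
The binding rows give the dual system: 2·y_butter + 6·y_labor = 67 and 6·y_butter + 4·y_labor = 75.
Solving: y_butter = 6.5, y_labor = 9.
Shadow price of butter = 6.5.

6.5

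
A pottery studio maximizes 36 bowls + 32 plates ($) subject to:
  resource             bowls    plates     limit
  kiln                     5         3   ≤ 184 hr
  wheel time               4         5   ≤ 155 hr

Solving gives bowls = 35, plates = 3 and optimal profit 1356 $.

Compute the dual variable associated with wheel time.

Both kiln and wheel time are binding at x*.
Dual feasibility on the basic columns requires 5·y_kiln + 4·y_wheel time = 36, 3·y_kiln + 5·y_wheel time = 32.
This yields shadow prices y_kiln = 4, y_wheel time = 4.
Shadow price of wheel time = 4.

4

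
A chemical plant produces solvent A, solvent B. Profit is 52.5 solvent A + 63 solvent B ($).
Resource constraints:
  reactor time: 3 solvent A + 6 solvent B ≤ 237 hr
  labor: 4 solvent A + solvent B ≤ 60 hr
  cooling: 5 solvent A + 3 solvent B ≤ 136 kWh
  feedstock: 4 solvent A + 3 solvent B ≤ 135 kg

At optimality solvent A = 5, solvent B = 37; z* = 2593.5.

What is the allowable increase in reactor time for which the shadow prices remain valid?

28

Binding constraints: reactor time, cooling. The basis is B = [[3,6],[5,3]] with det -21.
Per unit increase in reactor time, x* moves by d = (-0.1429, 0.2381).
The basis stays optimal until feedstock becomes binding; allowable increase = 28 hr.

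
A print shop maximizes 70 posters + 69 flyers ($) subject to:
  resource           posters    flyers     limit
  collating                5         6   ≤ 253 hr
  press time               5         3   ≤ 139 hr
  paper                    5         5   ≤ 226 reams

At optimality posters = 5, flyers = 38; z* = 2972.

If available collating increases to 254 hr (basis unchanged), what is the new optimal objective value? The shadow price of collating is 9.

Δb = 1, so new z* = 2972 + (9)·(1) = 2972 + 9 = 2981.

2981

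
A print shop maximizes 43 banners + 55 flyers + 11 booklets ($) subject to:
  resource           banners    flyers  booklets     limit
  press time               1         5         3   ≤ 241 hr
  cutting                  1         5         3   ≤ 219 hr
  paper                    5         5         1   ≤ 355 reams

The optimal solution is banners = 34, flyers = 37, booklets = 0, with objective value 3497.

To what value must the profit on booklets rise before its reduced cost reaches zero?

Check each constraint at x*: press time 219/241 (slack 22); cutting 219/219 (tight); paper 355/355 (tight).
Slack constraints have shadow price 0 (complementary slackness).
Dual feasibility on the basic columns requires 1·y_cutting + 5·y_paper = 43, 5·y_cutting + 5·y_paper = 55.
This yields shadow prices y_cutting = 3, y_paper = 8.
booklets enters the basis when its profit ≥ yᵀa₃ = 3·3 + 8·1 = 17.

17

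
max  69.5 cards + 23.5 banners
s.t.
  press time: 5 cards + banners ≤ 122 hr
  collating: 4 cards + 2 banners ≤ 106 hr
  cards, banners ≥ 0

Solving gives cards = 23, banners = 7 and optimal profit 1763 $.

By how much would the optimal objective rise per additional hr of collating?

Check each constraint at x*: press time 122/122 (tight); collating 106/106 (tight).
The binding rows give the dual system: 5·y_press time + 4·y_collating = 69.5 and 1·y_press time + 2·y_collating = 23.5.
Solving: y_press time = 7.5, y_collating = 8.
Shadow price of collating = 8.

8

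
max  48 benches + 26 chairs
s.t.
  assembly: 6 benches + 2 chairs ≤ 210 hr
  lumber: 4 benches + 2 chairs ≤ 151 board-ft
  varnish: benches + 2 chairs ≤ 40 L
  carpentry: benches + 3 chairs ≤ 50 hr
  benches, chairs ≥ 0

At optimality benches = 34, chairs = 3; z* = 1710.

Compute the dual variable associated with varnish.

Check each constraint at x*: assembly 210/210 (tight); lumber 142/151 (slack 9); varnish 40/40 (tight); carpentry 43/50 (slack 7).
Since lumber, carpentry are not tight, their duals are 0.
From A_Bᵀ y = c: 6·y_assembly + 1·y_varnish = 48; 2·y_assembly + 2·y_varnish = 26.
This yields shadow prices y_assembly = 7, y_varnish = 6.
Shadow price of varnish = 6.

6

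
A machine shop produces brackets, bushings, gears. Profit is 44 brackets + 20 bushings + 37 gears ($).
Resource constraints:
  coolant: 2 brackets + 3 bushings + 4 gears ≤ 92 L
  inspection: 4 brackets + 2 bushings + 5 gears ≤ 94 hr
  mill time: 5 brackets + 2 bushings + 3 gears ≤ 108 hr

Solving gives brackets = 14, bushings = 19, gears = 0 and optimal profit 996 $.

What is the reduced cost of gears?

-5

Binding: inspection and mill time. Non-binding: coolant (7 unused).
By complementary slackness, y = 0 for the non-binding constraint.
Dual feasibility on the basic columns requires 4·y_inspection + 5·y_mill time = 44, 2·y_inspection + 2·y_mill time = 20.
Solving: y_inspection = 6, y_mill time = 4.
Reduced cost of gears: c₃ − yᵀa₃ = 37 − (6·5 + 4·3) = 37 − 42 = -5.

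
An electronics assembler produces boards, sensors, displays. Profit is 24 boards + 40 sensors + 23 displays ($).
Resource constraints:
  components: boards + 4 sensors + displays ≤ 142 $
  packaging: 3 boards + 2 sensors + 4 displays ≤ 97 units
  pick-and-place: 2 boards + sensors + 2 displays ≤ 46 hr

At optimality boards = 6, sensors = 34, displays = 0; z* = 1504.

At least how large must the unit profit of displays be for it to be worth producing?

24

At the optimum: components uses 142 of 142 (binding); packaging uses 86 of 97 (slack = 11); pick-and-place uses 46 of 46 (binding).
Slack constraints have shadow price 0 (complementary slackness).
From A_Bᵀ y = c: 1·y_components + 2·y_pick-and-place = 24; 4·y_components + 1·y_pick-and-place = 40.
→ y_components = 8 and y_pick-and-place = 8.
displays enters the basis when its profit ≥ yᵀa₃ = 8·1 + 8·2 = 24.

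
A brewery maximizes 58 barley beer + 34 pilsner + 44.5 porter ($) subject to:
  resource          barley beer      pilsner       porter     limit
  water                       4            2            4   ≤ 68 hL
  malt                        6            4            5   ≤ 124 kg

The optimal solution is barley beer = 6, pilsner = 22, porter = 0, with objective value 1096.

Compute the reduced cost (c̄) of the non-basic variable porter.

Both water and malt are binding at x*.
From A_Bᵀ y = c: 4·y_water + 6·y_malt = 58; 2·y_water + 4·y_malt = 34.
→ y_water = 7 and y_malt = 5.
Reduced cost of porter: c₃ − yᵀa₃ = 44.5 − (7·4 + 5·5) = 44.5 − 53 = -8.5.

-8.5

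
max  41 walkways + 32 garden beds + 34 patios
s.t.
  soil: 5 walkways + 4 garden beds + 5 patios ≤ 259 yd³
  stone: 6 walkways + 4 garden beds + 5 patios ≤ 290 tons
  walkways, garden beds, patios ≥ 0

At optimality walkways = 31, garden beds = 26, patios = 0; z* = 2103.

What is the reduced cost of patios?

At the optimum: soil uses 259 of 259 (binding); stone uses 290 of 290 (binding).
The binding rows give the dual system: 5·y_soil + 6·y_stone = 41 and 4·y_soil + 4·y_stone = 32.
This yields shadow prices y_soil = 7, y_stone = 1.
Reduced cost of patios: c₃ − yᵀa₃ = 34 − (7·5 + 1·5) = 34 − 40 = -6.

-6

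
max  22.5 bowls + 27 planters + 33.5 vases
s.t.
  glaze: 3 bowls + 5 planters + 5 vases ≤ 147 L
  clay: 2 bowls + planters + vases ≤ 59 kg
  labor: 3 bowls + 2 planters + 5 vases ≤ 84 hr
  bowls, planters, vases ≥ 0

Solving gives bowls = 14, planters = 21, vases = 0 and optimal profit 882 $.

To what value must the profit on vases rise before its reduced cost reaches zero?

37.5

Check each constraint at x*: glaze 147/147 (tight); clay 49/59 (slack 10); labor 84/84 (tight).
Slack constraints have shadow price 0 (complementary slackness).
From A_Bᵀ y = c: 3·y_glaze + 3·y_labor = 22.5; 5·y_glaze + 2·y_labor = 27.
→ y_glaze = 4 and y_labor = 3.5.
vases enters the basis when its profit ≥ yᵀa₃ = 4·5 + 3.5·5 = 37.5.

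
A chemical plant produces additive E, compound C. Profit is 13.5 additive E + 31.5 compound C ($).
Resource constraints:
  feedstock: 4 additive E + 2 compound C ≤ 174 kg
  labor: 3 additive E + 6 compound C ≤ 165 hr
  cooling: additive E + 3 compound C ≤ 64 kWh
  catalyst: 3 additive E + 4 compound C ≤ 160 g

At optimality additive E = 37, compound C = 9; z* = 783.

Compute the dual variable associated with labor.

3

At the optimum: feedstock uses 166 of 174 (slack = 8); labor uses 165 of 165 (binding); cooling uses 64 of 64 (binding); catalyst uses 147 of 160 (slack = 13).
Since feedstock, catalyst are not tight, their duals are 0.
Dual feasibility on the basic columns requires 3·y_labor + 1·y_cooling = 13.5, 6·y_labor + 3·y_cooling = 31.5.
This yields shadow prices y_labor = 3, y_cooling = 4.5.
Shadow price of labor = 3.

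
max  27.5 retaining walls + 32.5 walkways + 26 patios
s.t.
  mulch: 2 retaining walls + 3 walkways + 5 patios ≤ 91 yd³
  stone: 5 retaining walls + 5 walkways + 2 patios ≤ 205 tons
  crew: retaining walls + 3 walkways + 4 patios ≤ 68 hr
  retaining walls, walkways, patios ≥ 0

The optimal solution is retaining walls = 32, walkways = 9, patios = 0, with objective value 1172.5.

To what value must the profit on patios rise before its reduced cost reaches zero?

Check each constraint at x*: mulch 91/91 (tight); stone 205/205 (tight); crew 59/68 (slack 9).
Since crew is not tight, its dual is 0.
The binding rows give the dual system: 2·y_mulch + 5·y_stone = 27.5 and 3·y_mulch + 5·y_stone = 32.5.
Solving: y_mulch = 5, y_stone = 3.5.
patios enters the basis when its profit ≥ yᵀa₃ = 5·5 + 3.5·2 = 32.

32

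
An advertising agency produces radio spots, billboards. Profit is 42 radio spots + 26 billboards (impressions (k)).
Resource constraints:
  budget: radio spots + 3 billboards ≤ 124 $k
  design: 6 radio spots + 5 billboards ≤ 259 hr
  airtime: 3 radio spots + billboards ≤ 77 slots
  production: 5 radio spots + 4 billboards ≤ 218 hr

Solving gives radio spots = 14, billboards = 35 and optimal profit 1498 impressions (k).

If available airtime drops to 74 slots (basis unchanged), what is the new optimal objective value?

Binding: design and airtime. Non-binding: budget (5 unused), production (8 unused).
Since budget, production are not tight, their duals are 0.
Dual feasibility on the basic columns requires 6·y_design + 3·y_airtime = 42, 5·y_design + 1·y_airtime = 26.
→ y_design = 4 and y_airtime = 6.
Δz = y_airtime·Δb = 6 × (-3) = -18, so new z* = 1498 − 18 = 1480.

1480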